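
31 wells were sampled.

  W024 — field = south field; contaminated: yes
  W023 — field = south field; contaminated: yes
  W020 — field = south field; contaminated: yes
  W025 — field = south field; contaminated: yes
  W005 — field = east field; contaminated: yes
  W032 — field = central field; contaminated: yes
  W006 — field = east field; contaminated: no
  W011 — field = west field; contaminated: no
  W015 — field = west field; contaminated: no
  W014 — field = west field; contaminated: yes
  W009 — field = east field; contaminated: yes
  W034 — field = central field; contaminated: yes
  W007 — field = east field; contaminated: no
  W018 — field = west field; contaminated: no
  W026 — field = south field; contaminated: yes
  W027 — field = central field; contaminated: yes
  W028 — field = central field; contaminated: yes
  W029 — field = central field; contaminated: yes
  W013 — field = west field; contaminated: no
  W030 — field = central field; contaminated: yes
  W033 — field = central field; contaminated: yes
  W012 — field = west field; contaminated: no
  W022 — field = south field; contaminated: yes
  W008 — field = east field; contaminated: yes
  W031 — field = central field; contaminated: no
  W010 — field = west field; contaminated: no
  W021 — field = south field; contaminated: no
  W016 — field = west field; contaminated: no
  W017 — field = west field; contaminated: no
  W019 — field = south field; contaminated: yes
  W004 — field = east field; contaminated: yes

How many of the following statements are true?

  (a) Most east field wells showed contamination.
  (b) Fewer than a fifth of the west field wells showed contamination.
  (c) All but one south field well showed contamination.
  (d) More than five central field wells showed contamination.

(a) east field: |A| = 6, |A ∩ B| = 4; needs |A ∩ B| > |A ∖ B| — true.
(b) west field: |A| = 9, |A ∩ B| = 1; needs |A ∩ B| / |A| < 1/5 — true.
(c) south field: |A| = 8, |A ∩ B| = 7; needs |A ∖ B| = 1 — true.
(d) central field: |A| = 8, |A ∩ B| = 7; needs |A ∩ B| > 5 — true.

4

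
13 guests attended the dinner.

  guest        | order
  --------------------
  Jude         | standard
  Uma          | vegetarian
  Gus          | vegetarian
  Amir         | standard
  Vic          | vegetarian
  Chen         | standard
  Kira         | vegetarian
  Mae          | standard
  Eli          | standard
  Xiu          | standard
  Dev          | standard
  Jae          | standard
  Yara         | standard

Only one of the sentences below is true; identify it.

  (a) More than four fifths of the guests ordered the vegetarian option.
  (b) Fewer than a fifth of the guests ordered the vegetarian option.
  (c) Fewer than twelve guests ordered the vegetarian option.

(c)

|A| = 13, |A ∩ B| = 4, |A ∖ B| = 9.
(a) requires |A ∩ B| / |A| > 4/5: false.
(b) requires |A ∩ B| / |A| < 1/5: false.
(c) requires |A ∩ B| < 12: true.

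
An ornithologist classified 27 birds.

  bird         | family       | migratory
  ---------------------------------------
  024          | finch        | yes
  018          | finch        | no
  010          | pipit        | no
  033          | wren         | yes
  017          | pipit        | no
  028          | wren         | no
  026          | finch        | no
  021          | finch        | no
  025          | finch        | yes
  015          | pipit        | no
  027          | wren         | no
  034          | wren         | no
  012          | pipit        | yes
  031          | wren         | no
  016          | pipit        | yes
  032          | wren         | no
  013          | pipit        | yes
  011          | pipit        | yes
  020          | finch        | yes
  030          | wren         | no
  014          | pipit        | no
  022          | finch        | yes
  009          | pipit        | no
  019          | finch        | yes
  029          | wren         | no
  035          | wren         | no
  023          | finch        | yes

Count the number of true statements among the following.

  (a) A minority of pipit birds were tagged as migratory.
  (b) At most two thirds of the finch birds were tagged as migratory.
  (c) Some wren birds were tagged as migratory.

3

(a) pipit: |A| = 9, |A ∩ B| = 4; needs |A ∩ B| < |A ∖ B| — true.
(b) finch: |A| = 9, |A ∩ B| = 6; needs |A ∩ B| / |A| ≤ 2/3 — true.
(c) wren: |A| = 9, |A ∩ B| = 1; needs A ∩ B ≠ ∅ (|A ∩ B| ≥ 1) — true.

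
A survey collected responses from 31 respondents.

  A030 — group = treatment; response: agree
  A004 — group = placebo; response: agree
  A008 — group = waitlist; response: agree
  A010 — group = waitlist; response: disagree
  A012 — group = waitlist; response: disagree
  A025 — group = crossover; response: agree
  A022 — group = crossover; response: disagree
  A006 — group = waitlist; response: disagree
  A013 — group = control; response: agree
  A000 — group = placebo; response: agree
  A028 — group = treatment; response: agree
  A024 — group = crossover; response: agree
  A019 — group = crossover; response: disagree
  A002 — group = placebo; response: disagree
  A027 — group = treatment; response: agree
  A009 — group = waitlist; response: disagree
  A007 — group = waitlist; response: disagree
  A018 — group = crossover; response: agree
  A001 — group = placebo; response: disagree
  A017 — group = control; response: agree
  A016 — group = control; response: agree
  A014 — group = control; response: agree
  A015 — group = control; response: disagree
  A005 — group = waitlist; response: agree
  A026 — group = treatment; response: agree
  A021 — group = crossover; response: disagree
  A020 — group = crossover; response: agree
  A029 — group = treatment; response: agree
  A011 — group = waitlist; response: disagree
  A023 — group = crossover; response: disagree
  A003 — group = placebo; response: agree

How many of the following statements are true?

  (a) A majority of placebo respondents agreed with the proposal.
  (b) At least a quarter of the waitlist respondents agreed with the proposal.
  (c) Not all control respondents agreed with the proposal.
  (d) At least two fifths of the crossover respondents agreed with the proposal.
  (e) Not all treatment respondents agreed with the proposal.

(a) placebo: |A| = 5, |A ∩ B| = 3; needs |A ∩ B| > |A ∖ B| — true.
(b) waitlist: |A| = 8, |A ∩ B| = 2; needs |A ∩ B| / |A| ≥ 1/4 — true.
(c) control: |A| = 5, |A ∩ B| = 4; needs A ⊄ B (|A ∖ B| ≥ 1) — true.
(d) crossover: |A| = 8, |A ∩ B| = 4; needs |A ∩ B| / |A| ≥ 2/5 — true.
(e) treatment: |A| = 5, |A ∩ B| = 5; needs A ⊄ B (|A ∖ B| ≥ 1) — false.

4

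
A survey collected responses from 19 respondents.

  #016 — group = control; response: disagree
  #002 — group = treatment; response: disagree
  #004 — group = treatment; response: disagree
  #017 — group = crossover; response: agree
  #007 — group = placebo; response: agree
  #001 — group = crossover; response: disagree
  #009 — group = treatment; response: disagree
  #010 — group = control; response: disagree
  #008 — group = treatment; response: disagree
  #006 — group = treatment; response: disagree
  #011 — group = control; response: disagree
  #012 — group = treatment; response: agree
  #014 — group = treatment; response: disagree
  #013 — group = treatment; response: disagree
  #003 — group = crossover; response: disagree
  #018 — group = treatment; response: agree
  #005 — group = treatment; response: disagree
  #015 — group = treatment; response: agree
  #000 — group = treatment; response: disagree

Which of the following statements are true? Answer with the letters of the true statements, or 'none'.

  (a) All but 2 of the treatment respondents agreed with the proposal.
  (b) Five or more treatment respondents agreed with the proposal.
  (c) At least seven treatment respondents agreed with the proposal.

|A| = 12, |A ∩ B| = 3, |A ∖ B| = 9.
(a) |A ∖ B| = 2: fails.
(b) |A ∩ B| ≥ 5: fails.
(c) |A ∩ B| ≥ 7: fails.

none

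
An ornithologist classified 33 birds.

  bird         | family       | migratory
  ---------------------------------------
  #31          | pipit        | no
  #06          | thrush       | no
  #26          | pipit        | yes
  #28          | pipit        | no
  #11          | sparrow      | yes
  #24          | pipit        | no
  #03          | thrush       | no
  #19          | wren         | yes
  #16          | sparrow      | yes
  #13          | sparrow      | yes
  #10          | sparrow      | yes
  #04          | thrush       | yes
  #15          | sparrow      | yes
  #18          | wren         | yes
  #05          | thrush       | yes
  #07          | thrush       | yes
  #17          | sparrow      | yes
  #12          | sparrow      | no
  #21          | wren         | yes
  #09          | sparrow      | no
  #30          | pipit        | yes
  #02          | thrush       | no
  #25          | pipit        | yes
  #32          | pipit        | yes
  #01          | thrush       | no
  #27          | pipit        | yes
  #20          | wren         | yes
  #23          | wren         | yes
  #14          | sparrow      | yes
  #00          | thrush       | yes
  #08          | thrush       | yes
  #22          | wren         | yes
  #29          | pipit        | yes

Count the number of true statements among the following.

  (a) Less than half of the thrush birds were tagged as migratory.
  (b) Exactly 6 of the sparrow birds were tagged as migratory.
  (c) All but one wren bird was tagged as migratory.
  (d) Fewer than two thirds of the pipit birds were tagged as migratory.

0

(a) thrush: |A| = 9, |A ∩ B| = 5; needs |A ∩ B| < |A ∖ B| — false.
(b) sparrow: |A| = 9, |A ∩ B| = 7; needs |A ∩ B| = 6 — false.
(c) wren: |A| = 6, |A ∩ B| = 6; needs |A ∖ B| = 1 — false.
(d) pipit: |A| = 9, |A ∩ B| = 6; needs |A ∩ B| / |A| < 2/3 — false.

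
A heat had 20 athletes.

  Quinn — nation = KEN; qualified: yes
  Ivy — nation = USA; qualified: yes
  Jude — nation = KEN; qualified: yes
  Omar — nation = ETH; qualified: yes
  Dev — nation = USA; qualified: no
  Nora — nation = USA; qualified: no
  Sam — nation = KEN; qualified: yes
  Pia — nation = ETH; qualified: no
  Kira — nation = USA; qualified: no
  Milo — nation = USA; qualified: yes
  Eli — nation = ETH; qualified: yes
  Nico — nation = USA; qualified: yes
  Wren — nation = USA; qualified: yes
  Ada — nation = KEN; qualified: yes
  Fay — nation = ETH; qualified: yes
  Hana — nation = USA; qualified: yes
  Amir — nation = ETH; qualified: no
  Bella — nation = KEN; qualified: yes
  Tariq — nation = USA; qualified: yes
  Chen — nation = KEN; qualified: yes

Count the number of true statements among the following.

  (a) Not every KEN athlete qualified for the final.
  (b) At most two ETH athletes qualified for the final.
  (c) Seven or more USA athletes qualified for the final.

(a) KEN: |A| = 6, |A ∩ B| = 6; needs A ⊄ B (|A ∖ B| ≥ 1) — false.
(b) ETH: |A| = 5, |A ∩ B| = 3; needs |A ∩ B| ≤ 2 — false.
(c) USA: |A| = 9, |A ∩ B| = 6; needs |A ∩ B| ≥ 7 — false.

0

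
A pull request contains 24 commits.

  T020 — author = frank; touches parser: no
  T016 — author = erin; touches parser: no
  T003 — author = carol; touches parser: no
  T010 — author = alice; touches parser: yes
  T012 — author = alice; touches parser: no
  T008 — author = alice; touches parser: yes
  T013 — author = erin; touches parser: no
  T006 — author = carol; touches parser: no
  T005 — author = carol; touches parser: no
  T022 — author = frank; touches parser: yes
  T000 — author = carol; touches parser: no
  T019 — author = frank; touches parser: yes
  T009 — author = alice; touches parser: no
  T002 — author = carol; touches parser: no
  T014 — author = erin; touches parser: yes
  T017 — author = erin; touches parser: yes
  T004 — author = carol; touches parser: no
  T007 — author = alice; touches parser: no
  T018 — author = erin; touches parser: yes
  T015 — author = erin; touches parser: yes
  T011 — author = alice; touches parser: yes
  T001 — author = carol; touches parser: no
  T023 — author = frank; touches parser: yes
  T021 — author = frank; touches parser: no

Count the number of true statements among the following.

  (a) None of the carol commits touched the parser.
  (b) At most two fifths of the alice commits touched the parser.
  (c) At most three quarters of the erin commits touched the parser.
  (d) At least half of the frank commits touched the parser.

3

(a) carol: |A| = 7, |A ∩ B| = 0; needs A ∩ B = ∅ (|A ∩ B| = 0) — true.
(b) alice: |A| = 6, |A ∩ B| = 3; needs |A ∩ B| / |A| ≤ 2/5 — false.
(c) erin: |A| = 6, |A ∩ B| = 4; needs |A ∩ B| / |A| ≤ 3/4 — true.
(d) frank: |A| = 5, |A ∩ B| = 3; needs |A ∩ B| ≥ |A ∖ B| — true.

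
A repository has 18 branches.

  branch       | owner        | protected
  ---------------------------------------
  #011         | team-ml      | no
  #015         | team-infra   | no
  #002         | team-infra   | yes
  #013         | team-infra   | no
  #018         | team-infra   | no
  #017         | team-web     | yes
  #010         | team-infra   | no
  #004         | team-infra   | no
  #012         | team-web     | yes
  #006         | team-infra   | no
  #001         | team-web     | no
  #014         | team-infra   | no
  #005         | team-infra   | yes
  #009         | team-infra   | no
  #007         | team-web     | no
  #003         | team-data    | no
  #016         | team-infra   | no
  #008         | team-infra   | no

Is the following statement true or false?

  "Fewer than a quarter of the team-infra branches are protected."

True

The determiner here denotes the relation: |A ∩ B| / |A| < 1/4.
A (the restrictor) = {#015, #002, #013, #018, #010, #004, #006, #014, #005, #009, #016, #008}, |A| = 12.
A ∩ B = {#002, #005}, so |A ∩ B| = 2.
A ∖ B = {#015, #013, #018, #010, #004, #006, #014, #009, #016, #008}, so |A ∖ B| = 10.
|A ∩ B|/|A| = 2/12, so the statement is true.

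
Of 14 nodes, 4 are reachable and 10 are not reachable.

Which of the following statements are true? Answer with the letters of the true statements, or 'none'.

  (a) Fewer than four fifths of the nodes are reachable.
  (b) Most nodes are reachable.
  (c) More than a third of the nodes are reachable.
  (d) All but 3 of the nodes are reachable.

|A| = 14, |A ∩ B| = 4, |A ∖ B| = 10.
(a) |A ∩ B| / |A| < 4/5: holds.
(b) |A ∩ B| > |A ∖ B|: fails.
(c) |A ∩ B| / |A| > 1/3: fails.
(d) |A ∖ B| = 3: fails.

(a)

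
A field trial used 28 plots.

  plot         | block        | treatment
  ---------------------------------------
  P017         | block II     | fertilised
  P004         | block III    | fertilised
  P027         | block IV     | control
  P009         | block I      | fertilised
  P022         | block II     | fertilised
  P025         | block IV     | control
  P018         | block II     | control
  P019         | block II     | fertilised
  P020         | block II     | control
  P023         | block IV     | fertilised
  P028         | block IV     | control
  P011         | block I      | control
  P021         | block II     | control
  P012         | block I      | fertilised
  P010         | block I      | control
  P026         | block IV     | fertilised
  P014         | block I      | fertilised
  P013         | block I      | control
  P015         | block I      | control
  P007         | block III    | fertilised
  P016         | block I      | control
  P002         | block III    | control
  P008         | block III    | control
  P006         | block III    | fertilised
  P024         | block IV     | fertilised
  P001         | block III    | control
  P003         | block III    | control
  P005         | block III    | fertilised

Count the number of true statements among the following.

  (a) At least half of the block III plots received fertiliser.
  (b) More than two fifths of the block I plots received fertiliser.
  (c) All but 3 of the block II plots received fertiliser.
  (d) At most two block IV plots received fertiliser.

2

(a) block III: |A| = 8, |A ∩ B| = 4; needs |A ∩ B| ≥ |A ∖ B| — true.
(b) block I: |A| = 8, |A ∩ B| = 3; needs |A ∩ B| / |A| > 2/5 — false.
(c) block II: |A| = 6, |A ∩ B| = 3; needs |A ∖ B| = 3 — true.
(d) block IV: |A| = 6, |A ∩ B| = 3; needs |A ∩ B| ≤ 2 — false.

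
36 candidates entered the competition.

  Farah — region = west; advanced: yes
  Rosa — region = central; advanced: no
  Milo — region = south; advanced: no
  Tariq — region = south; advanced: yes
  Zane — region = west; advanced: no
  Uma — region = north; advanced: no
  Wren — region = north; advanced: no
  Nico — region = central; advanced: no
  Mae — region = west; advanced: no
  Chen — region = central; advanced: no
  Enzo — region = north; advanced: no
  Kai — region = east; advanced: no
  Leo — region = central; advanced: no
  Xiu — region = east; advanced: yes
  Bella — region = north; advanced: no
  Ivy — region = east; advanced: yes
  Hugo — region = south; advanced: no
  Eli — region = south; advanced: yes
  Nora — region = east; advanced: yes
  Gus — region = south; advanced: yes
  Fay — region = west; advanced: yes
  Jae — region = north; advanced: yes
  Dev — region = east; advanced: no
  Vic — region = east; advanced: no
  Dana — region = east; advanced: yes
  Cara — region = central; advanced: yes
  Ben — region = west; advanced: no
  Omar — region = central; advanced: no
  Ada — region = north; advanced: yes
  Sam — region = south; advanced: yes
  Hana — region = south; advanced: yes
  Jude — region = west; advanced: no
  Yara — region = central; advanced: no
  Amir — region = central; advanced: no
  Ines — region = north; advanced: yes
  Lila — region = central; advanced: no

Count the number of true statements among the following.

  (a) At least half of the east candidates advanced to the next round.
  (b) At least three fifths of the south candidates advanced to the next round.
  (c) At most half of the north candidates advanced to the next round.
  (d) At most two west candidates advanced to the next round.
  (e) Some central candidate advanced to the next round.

5

(a) east: |A| = 7, |A ∩ B| = 4; needs |A ∩ B| ≥ |A ∖ B| — true.
(b) south: |A| = 7, |A ∩ B| = 5; needs |A ∩ B| / |A| ≥ 3/5 — true.
(c) north: |A| = 7, |A ∩ B| = 3; needs |A ∩ B| ≤ |A ∖ B| — true.
(d) west: |A| = 6, |A ∩ B| = 2; needs |A ∩ B| ≤ 2 — true.
(e) central: |A| = 9, |A ∩ B| = 1; needs A ∩ B ≠ ∅ (|A ∩ B| ≥ 1) — true.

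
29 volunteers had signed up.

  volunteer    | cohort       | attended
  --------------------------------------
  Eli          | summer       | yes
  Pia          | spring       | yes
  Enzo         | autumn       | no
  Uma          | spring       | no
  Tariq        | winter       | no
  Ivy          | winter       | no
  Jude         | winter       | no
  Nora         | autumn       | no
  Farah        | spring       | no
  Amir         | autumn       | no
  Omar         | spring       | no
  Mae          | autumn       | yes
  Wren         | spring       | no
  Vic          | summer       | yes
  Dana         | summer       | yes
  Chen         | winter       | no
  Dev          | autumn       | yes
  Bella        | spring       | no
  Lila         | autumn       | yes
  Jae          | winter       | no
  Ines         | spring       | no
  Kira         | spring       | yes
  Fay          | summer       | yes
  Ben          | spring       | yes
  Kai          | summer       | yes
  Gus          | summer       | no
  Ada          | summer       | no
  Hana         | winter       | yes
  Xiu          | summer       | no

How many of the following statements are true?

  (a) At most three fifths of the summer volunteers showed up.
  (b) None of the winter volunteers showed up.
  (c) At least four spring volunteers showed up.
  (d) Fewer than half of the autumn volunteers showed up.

(a) summer: |A| = 8, |A ∩ B| = 5; needs |A ∩ B| / |A| ≤ 3/5 — false.
(b) winter: |A| = 6, |A ∩ B| = 1; needs A ∩ B = ∅ (|A ∩ B| = 0) — false.
(c) spring: |A| = 9, |A ∩ B| = 3; needs |A ∩ B| ≥ 4 — false.
(d) autumn: |A| = 6, |A ∩ B| = 3; needs |A ∩ B| < |A ∖ B| — false.

0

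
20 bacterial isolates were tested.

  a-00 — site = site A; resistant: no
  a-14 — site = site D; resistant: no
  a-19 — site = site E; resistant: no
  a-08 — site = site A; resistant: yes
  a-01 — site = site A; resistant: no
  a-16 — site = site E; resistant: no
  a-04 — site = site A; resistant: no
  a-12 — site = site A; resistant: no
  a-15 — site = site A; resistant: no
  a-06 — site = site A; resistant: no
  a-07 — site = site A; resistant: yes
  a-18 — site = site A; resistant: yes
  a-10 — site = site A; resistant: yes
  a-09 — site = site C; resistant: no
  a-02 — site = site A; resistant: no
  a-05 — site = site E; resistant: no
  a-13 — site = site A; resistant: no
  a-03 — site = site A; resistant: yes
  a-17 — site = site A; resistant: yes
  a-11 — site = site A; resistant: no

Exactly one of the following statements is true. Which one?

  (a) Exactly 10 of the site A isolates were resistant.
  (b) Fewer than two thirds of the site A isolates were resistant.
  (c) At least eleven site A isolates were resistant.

(b)

|A| = 15, |A ∩ B| = 6, |A ∖ B| = 9.
(a) requires |A ∩ B| = 10: false.
(b) requires |A ∩ B| / |A| < 2/3: true.
(c) requires |A ∩ B| ≥ 11: false.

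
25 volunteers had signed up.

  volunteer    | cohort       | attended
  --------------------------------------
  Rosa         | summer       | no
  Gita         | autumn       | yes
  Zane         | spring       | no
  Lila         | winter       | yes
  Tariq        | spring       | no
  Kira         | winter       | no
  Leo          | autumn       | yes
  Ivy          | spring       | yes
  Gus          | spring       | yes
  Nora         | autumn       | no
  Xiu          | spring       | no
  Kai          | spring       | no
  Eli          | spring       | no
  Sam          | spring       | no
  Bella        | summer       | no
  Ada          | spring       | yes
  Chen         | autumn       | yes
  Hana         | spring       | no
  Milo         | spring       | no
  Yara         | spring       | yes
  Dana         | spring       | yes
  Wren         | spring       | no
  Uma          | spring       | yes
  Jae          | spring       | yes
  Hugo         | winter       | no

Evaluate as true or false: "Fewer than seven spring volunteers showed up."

False

The determiner here denotes the relation: |A ∩ B| < 7.
|A| = 16, |A ∩ B| = 7, |A ∖ B| = 9.
|A ∩ B| = 7, so the statement is false.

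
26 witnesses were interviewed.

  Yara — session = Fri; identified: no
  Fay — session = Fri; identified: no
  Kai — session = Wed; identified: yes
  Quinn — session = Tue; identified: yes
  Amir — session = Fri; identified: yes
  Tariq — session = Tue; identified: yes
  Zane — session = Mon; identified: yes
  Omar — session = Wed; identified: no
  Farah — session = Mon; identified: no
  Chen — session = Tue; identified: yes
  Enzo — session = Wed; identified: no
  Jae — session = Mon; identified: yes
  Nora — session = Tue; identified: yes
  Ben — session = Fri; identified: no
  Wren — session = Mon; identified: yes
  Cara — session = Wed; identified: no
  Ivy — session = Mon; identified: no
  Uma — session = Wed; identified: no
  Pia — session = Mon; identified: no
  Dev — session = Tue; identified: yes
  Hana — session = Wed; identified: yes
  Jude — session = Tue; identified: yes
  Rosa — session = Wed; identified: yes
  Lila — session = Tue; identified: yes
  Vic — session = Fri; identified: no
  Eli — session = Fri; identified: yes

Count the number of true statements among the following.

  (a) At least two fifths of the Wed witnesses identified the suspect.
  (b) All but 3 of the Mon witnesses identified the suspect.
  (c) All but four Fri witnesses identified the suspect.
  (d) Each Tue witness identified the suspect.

(a) Wed: |A| = 7, |A ∩ B| = 3; needs |A ∩ B| / |A| ≥ 2/5 — true.
(b) Mon: |A| = 6, |A ∩ B| = 3; needs |A ∖ B| = 3 — true.
(c) Fri: |A| = 6, |A ∩ B| = 2; needs |A ∖ B| = 4 — true.
(d) Tue: |A| = 7, |A ∩ B| = 7; needs A ⊆ B, i.e. every element of A is in B (|A ∖ B| = 0) — true.

4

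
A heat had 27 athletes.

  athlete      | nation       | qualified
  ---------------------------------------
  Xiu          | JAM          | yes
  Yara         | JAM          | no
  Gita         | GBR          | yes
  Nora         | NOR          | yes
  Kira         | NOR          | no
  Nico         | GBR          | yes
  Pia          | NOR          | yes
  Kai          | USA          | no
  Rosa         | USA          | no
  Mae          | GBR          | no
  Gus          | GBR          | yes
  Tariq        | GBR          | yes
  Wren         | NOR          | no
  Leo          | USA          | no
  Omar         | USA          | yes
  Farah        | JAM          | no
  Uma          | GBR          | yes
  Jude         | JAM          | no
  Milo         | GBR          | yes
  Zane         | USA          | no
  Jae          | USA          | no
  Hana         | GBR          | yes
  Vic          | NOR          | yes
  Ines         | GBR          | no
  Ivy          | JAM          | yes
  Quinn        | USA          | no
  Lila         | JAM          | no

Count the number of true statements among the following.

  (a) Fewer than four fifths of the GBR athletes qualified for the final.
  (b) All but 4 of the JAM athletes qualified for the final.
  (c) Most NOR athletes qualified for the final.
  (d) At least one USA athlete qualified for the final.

(a) GBR: |A| = 9, |A ∩ B| = 7; needs |A ∩ B| / |A| < 4/5 — true.
(b) JAM: |A| = 6, |A ∩ B| = 2; needs |A ∖ B| = 4 — true.
(c) NOR: |A| = 5, |A ∩ B| = 3; needs |A ∩ B| > |A ∖ B| — true.
(d) USA: |A| = 7, |A ∩ B| = 1; needs A ∩ B ≠ ∅ (|A ∩ B| ≥ 1) — true.

4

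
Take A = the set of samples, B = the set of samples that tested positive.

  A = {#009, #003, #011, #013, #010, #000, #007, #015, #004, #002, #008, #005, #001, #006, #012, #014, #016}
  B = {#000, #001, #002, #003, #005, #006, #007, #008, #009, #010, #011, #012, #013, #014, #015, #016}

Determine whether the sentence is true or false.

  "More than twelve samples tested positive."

True

'More than twelve samples tested positive' holds iff |A ∩ B| > 12.
|A| = 17, |A ∩ B| = 16, |A ∖ B| = 1.
|A ∩ B| = 16, so the statement is true.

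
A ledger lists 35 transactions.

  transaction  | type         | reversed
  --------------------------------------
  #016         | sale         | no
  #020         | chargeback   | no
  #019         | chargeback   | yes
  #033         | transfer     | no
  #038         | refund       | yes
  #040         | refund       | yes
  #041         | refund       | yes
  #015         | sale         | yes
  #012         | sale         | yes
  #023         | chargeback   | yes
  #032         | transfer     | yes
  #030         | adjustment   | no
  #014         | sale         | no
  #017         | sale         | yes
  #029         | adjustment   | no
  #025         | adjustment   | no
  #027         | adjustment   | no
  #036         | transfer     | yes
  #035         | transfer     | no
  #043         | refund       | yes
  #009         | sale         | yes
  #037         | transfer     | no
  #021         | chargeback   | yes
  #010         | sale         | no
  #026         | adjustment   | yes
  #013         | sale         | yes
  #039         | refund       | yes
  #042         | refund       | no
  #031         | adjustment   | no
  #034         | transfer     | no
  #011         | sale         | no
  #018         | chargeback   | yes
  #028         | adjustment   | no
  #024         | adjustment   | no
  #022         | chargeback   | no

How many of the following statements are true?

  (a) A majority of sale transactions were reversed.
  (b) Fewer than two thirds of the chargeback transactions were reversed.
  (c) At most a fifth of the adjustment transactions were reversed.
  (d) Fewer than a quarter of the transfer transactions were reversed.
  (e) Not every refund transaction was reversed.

(a) sale: |A| = 9, |A ∩ B| = 5; needs |A ∩ B| > |A ∖ B| — true.
(b) chargeback: |A| = 6, |A ∩ B| = 4; needs |A ∩ B| / |A| < 2/3 — false.
(c) adjustment: |A| = 8, |A ∩ B| = 1; needs |A ∩ B| / |A| ≤ 1/5 — true.
(d) transfer: |A| = 6, |A ∩ B| = 2; needs |A ∩ B| / |A| < 1/4 — false.
(e) refund: |A| = 6, |A ∩ B| = 5; needs A ⊄ B (|A ∖ B| ≥ 1) — true.

3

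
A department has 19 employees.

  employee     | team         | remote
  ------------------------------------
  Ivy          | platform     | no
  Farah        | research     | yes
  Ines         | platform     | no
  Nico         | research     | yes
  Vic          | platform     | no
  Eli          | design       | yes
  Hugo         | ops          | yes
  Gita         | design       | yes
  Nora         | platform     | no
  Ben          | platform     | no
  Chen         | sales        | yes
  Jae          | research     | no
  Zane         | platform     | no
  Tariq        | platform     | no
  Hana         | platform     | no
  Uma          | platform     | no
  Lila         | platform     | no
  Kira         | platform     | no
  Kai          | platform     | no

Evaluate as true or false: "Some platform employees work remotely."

The determiner here denotes the relation: A ∩ B ≠ ∅ (|A ∩ B| ≥ 1).
A (the restrictor) = {Ivy, Ines, Vic, Nora, Ben, Zane, Tariq, Hana, Uma, Lila, Kira, Kai}, |A| = 12.
A ∩ B = {}, so |A ∩ B| = 0.
So the statement is false.

False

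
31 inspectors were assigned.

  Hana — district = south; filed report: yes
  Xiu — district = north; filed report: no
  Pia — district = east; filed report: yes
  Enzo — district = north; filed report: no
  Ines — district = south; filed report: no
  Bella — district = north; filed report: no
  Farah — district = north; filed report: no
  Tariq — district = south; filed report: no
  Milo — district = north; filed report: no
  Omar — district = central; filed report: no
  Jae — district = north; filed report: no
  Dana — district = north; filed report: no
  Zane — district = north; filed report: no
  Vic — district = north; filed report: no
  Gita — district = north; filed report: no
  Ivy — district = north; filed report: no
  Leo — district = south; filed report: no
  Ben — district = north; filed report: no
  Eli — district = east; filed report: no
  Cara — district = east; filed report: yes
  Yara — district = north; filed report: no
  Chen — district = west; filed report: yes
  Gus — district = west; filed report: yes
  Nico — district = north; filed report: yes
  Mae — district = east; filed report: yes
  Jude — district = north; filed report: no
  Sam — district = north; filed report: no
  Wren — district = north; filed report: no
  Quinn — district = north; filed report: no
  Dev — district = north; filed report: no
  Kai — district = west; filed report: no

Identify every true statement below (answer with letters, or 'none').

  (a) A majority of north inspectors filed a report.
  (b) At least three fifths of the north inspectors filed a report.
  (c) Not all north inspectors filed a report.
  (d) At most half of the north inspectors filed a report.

|A| = 19, |A ∩ B| = 1, |A ∖ B| = 18.
(a) |A ∩ B| > |A ∖ B|: fails.
(b) |A ∩ B| / |A| ≥ 3/5: fails.
(c) A ⊄ B (|A ∖ B| ≥ 1): holds.
(d) |A ∩ B| ≤ |A ∖ B|: holds.

(c), (d)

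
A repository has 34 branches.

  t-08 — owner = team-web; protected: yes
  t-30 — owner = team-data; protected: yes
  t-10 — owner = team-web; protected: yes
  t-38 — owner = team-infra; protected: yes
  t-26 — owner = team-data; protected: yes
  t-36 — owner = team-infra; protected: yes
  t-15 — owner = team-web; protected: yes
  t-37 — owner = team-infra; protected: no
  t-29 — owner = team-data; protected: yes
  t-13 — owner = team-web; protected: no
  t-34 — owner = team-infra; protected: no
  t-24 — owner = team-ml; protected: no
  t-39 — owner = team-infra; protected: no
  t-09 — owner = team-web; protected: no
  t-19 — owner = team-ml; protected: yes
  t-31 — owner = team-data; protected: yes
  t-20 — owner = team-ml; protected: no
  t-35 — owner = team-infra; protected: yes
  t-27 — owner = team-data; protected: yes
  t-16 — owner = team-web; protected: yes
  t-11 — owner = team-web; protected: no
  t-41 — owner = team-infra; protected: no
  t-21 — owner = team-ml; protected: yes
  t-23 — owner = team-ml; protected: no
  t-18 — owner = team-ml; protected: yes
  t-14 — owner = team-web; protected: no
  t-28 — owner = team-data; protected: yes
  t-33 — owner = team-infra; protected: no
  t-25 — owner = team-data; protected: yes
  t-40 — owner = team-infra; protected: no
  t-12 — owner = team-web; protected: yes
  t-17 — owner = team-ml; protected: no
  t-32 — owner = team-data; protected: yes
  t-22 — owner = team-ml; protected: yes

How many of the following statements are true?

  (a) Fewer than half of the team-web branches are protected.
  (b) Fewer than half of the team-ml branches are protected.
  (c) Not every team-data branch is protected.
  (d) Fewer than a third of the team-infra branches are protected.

0

(a) team-web: |A| = 9, |A ∩ B| = 5; needs |A ∩ B| < |A ∖ B| — false.
(b) team-ml: |A| = 8, |A ∩ B| = 4; needs |A ∩ B| < |A ∖ B| — false.
(c) team-data: |A| = 8, |A ∩ B| = 8; needs A ⊄ B (|A ∖ B| ≥ 1) — false.
(d) team-infra: |A| = 9, |A ∩ B| = 3; needs |A ∩ B| / |A| < 1/3 — false.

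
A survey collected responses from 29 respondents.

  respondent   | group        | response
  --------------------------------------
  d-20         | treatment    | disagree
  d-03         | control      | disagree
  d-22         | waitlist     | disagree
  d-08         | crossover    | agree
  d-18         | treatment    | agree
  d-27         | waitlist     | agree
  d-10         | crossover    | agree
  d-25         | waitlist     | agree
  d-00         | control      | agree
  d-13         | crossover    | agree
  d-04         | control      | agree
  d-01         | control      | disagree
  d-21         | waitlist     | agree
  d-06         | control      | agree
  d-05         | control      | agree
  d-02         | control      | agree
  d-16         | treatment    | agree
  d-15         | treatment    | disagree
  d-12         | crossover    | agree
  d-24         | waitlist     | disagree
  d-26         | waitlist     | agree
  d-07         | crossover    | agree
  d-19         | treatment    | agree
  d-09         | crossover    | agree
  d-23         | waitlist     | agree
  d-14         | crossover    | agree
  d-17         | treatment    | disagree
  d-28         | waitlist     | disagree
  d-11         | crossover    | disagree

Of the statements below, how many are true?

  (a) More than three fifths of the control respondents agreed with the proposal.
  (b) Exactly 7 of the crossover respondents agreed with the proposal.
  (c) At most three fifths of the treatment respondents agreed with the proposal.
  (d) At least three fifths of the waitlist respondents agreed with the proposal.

(a) control: |A| = 7, |A ∩ B| = 5; needs |A ∩ B| / |A| > 3/5 — true.
(b) crossover: |A| = 8, |A ∩ B| = 7; needs |A ∩ B| = 7 — true.
(c) treatment: |A| = 6, |A ∩ B| = 3; needs |A ∩ B| / |A| ≤ 3/5 — true.
(d) waitlist: |A| = 8, |A ∩ B| = 5; needs |A ∩ B| / |A| ≥ 3/5 — true.

4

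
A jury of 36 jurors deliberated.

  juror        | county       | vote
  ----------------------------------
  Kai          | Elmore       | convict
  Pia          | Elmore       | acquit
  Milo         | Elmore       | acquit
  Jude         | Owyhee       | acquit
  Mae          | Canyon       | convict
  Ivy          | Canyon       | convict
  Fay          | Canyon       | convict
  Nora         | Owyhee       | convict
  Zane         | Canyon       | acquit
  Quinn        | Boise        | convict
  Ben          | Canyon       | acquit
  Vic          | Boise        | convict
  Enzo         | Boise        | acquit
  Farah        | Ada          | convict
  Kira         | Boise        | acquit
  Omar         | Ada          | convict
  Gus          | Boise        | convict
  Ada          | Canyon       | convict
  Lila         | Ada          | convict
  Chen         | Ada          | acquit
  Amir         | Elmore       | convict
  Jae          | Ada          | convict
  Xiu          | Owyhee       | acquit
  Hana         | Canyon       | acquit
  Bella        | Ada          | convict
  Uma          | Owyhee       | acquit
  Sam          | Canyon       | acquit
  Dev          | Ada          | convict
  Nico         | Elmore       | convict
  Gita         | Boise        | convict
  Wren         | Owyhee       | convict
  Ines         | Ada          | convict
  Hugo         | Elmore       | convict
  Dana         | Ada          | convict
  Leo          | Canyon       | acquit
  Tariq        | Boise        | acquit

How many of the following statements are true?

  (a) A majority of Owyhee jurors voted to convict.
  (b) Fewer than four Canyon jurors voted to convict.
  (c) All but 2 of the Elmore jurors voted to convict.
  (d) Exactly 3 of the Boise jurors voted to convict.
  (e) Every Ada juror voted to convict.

1

(a) Owyhee: |A| = 5, |A ∩ B| = 2; needs |A ∩ B| > |A ∖ B| — false.
(b) Canyon: |A| = 9, |A ∩ B| = 4; needs |A ∩ B| < 4 — false.
(c) Elmore: |A| = 6, |A ∩ B| = 4; needs |A ∖ B| = 2 — true.
(d) Boise: |A| = 7, |A ∩ B| = 4; needs |A ∩ B| = 3 — false.
(e) Ada: |A| = 9, |A ∩ B| = 8; needs A ⊆ B, i.e. every element of A is in B (|A ∖ B| = 0) — false.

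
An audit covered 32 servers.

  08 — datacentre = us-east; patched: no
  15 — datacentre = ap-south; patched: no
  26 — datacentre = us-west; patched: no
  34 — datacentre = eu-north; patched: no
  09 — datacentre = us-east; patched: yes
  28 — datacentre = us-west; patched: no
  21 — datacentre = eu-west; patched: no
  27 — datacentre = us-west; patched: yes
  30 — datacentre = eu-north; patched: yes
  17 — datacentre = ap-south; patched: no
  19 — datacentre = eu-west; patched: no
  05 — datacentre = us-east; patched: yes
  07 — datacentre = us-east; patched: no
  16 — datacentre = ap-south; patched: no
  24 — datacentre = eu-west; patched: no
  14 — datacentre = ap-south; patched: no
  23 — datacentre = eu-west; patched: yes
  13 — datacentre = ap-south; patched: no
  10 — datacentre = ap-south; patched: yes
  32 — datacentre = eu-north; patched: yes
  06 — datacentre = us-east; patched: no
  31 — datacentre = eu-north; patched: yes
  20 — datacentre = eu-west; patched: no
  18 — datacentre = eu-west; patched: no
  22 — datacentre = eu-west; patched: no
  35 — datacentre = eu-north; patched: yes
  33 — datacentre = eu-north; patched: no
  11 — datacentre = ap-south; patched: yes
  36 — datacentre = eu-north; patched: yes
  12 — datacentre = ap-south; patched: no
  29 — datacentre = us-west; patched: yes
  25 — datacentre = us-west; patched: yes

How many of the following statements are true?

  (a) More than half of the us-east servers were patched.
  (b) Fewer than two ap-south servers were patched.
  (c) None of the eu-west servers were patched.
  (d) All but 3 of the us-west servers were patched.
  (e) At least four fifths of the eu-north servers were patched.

0

(a) us-east: |A| = 5, |A ∩ B| = 2; needs |A ∩ B| > |A ∖ B| — false.
(b) ap-south: |A| = 8, |A ∩ B| = 2; needs |A ∩ B| < 2 — false.
(c) eu-west: |A| = 7, |A ∩ B| = 1; needs A ∩ B = ∅ (|A ∩ B| = 0) — false.
(d) us-west: |A| = 5, |A ∩ B| = 3; needs |A ∖ B| = 3 — false.
(e) eu-north: |A| = 7, |A ∩ B| = 5; needs |A ∩ B| / |A| ≥ 4/5 — false.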